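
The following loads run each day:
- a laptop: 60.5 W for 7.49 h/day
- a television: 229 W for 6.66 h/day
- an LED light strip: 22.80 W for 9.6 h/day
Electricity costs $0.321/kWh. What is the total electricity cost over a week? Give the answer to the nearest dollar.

laptop: 60.5 W × 7.49 h × 7 d = 3,172 Wh = 3.172 kWh
television: 229 W × 6.66 h × 7 d = 10,676 Wh = 10.68 kWh
LED light strip: 22.80 W × 9.6 h × 7 d = 1,532 Wh = 1.532 kWh
Total energy = 3.172 + 10.68 + 1.532 = 15.38 kWh
Cost = 15.38 kWh × $0.321 = $4.94 ≈ $5

$5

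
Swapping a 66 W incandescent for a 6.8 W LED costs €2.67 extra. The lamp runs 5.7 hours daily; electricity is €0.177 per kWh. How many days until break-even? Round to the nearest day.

Power saved = 66 − 6.8 = 59.2 W
Daily energy saved = 59.2 W × 5.7 h = 337.4 Wh = 0.33744 kWh
Daily savings = 0.33744 × €0.177 = €0.0597
Payback = €2.67 / €0.0597 per day = 44.7 days

45 days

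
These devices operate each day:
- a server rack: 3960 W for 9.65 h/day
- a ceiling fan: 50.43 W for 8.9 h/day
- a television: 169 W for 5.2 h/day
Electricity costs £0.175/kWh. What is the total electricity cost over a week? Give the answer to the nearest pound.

£48

server rack: 3960 W × 9.65 h × 7 d = 267,498 Wh = 267.5 kWh
ceiling fan: 50.43 W × 8.9 h × 7 d = 3,142 Wh = 3.142 kWh
television: 169 W × 5.2 h × 7 d = 6,152 Wh = 6.152 kWh
Total energy = 267.5 + 3.142 + 6.152 = 276.8 kWh
Cost = 276.8 kWh × £0.175 = £48.44 ≈ £48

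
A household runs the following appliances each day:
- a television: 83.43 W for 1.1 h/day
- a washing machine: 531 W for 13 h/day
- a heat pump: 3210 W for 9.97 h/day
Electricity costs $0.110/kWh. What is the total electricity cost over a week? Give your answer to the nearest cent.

television: 83.43 W × 1.1 h × 7 d = 642 Wh = 0.6424 kWh
washing machine: 531 W × 13 h × 7 d = 48,321 Wh = 48.32 kWh
heat pump: 3210 W × 9.97 h × 7 d = 224,026 Wh = 224 kWh
Total energy = 0.6424 + 48.32 + 224 = 273 kWh
Cost = 273 kWh × $0.110 = $30.03

$30.03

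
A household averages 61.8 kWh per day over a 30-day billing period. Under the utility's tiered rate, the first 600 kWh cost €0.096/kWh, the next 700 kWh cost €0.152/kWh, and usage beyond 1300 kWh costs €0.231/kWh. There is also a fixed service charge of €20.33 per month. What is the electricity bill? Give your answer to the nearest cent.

€312.30

Usage = 61.8 kWh/day × 30 days = 1854 kWh
First 600 kWh × €0.096 = €57.60
Next 700 kWh × €0.152 = €106.40
Remaining 554 kWh × €0.231 = €127.97
Energy charge = €291.97; + service €20.33 = €312.30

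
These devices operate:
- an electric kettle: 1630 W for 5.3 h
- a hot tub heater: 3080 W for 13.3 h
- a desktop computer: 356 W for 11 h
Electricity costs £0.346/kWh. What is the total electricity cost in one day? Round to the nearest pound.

electric kettle: 1630 W × 5.3 h = 8,639 Wh = 8.639 kWh
hot tub heater: 3080 W × 13.3 h = 40,964 Wh = 40.96 kWh
desktop computer: 356 W × 11 h = 3,916 Wh = 3.916 kWh
Total energy = 8.639 + 40.96 + 3.916 = 53.52 kWh
Cost = 53.52 kWh × £0.346 = £18.52 ≈ £19

£19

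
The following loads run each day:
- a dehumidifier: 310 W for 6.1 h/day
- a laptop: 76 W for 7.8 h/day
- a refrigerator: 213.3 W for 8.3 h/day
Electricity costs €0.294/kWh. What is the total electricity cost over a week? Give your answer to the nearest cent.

€8.76

dehumidifier: 310 W × 6.1 h × 7 d = 13,237 Wh = 13.24 kWh
laptop: 76 W × 7.8 h × 7 d = 4,150 Wh = 4.15 kWh
refrigerator: 213.3 W × 8.3 h × 7 d = 12,393 Wh = 12.39 kWh
Total energy = 13.24 + 4.15 + 12.39 = 29.78 kWh
Cost = 29.78 kWh × €0.294 = €8.76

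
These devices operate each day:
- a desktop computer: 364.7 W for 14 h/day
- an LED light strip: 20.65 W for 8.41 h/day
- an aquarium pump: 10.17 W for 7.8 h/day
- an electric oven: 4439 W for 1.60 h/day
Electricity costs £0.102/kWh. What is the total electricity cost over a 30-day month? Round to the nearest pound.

desktop computer: 364.7 W × 14 h × 30 d = 153,174 Wh = 153.2 kWh
LED light strip: 20.65 W × 8.41 h × 30 d = 5,210 Wh = 5.21 kWh
aquarium pump: 10.17 W × 7.8 h × 30 d = 2,380 Wh = 2.38 kWh
electric oven: 4439 W × 1.60 h × 30 d = 213,072 Wh = 213.1 kWh
Total energy = 153.2 + 5.21 + 2.38 + 213.1 = 373.8 kWh
Cost = 373.8 kWh × £0.102 = £38.13 ≈ £38

£38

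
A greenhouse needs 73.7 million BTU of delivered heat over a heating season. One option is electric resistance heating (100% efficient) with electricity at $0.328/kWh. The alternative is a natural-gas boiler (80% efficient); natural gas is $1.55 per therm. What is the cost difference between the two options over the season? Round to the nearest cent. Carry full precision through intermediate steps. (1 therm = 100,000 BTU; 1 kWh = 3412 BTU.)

Heat load = 73.7 × 10⁶ BTU = 73,700,000 BTU
Gas: input = 73,700,000 / 0.80 = 92,125,000 BTU = 921.2 therm → 921.2 × $1.55 = $1,427.94
Electric: 73,700,000 BTU / 3412 = 21,600 kWh → × $0.328 = $7,084.88
Difference = |$1,427.94 − $7,084.88| = $5,656.94

$5656.94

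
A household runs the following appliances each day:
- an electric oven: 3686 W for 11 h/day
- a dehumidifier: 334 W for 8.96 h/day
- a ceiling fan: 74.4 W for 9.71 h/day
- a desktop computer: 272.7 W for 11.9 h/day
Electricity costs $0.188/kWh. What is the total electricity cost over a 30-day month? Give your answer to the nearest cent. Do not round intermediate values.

electric oven: 3686 W × 11 h × 30 d = 1,216,380 Wh = 1,216 kWh
dehumidifier: 334 W × 8.96 h × 30 d = 89,779 Wh = 89.78 kWh
ceiling fan: 74.4 W × 9.71 h × 30 d = 21,673 Wh = 21.67 kWh
desktop computer: 272.7 W × 11.9 h × 30 d = 97,354 Wh = 97.35 kWh
Total energy = 1,216 + 89.78 + 21.67 + 97.35 = 1,425 kWh
Cost = 1,425 kWh × $0.188 = $267.93

$267.93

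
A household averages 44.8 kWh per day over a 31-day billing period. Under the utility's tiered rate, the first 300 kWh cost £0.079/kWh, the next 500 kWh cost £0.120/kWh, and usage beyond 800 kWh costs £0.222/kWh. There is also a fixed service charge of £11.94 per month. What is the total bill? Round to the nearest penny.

Usage = 44.8 kWh/day × 31 days = 1388.8 kWh
First 300 kWh × £0.079 = £23.70
Next 500 kWh × £0.120 = £60.00
Remaining 588.8 kWh × £0.222 = £130.71
Energy charge = £214.41; + service £11.94 = £226.35

£226.35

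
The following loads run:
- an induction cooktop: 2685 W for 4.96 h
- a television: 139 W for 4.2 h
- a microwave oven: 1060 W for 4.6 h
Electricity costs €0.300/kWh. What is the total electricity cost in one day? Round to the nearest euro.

induction cooktop: 2685 W × 4.96 h = 13,318 Wh = 13.32 kWh
television: 139 W × 4.2 h = 584 Wh = 0.5838 kWh
microwave oven: 1060 W × 4.6 h = 4,876 Wh = 4.876 kWh
Total energy = 13.32 + 0.5838 + 4.876 = 18.78 kWh
Cost = 18.78 kWh × €0.300 = €5.63 ≈ €6

€6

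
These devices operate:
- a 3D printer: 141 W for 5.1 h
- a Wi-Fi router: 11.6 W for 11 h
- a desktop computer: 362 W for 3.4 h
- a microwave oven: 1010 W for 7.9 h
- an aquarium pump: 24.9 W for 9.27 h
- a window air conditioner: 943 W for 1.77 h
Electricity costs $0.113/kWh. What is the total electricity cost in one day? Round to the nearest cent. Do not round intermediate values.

$1.35

3D printer: 141 W × 5.1 h = 719 Wh = 0.7191 kWh
Wi-Fi router: 11.6 W × 11 h = 128 Wh = 0.1276 kWh
desktop computer: 362 W × 3.4 h = 1,231 Wh = 1.231 kWh
microwave oven: 1010 W × 7.9 h = 7,979 Wh = 7.979 kWh
aquarium pump: 24.9 W × 9.27 h = 231 Wh = 0.2308 kWh
window air conditioner: 943 W × 1.77 h = 1,669 Wh = 1.669 kWh
Total energy = 0.7191 + 0.1276 + 1.231 + 7.979 + 0.2308 + 1.669 = 11.96 kWh
Cost = 11.96 kWh × $0.113 = $1.35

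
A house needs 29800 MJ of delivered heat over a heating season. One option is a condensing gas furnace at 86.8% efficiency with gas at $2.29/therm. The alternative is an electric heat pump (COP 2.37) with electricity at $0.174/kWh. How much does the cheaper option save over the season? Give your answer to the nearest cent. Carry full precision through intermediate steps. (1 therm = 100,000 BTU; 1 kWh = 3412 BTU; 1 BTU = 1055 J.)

$137.42

Heat load = 29800 MJ = 29,800,000,000 J / 1055 = 28,246,445 BTU
Gas: input = 28,246,445 / 0.868 = 32,541,988 BTU = 325.4 therm → 325.4 × $2.29 = $745.21
Heat pump: 28,246,445 BTU / 3412 = 8,279 kWh heat; / 2.37 = 3,493 kWh in → × $0.174 = $607.79
Difference = |$745.21 − $607.79| = $137.42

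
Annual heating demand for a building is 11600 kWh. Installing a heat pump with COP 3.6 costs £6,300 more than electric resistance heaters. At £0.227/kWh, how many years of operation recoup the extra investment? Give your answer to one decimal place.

Resistance: 11600 kWh × £0.227 = £2,633.20/yr
Heat pump: 11600 / 3.6 = 3222 kWh in → × £0.227 = £731.44/yr
Annual savings = £1,901.76
Payback = £6,300 / £1,901.76 = 3.31 years

3.3 years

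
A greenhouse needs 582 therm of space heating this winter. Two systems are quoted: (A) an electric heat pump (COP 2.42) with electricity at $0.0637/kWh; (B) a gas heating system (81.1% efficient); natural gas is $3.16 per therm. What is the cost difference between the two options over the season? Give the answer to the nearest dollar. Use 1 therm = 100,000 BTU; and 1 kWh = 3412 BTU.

$1819

Heat load = 582 therm × 100,000 = 58,200,000 BTU
Gas: input = 58,200,000 / 0.811 = 71,763,255 BTU = 717.6 therm → 717.6 × $3.16 = $2,267.72
Heat pump: 58,200,000 BTU / 3412 = 17,060 kWh heat; / 2.42 = 7,049 kWh in → × $0.0637 = $448.99
Difference = |$2,267.72 − $448.99| = $1,818.73 ≈ $1819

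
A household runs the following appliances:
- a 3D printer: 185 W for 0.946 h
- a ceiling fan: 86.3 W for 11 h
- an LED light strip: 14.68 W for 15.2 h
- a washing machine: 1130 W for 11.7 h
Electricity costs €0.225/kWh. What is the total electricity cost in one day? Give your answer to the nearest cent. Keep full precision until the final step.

3D printer: 185 W × 0.946 h = 175 Wh = 0.175 kWh
ceiling fan: 86.3 W × 11 h = 949 Wh = 0.9493 kWh
LED light strip: 14.68 W × 15.2 h = 223 Wh = 0.2231 kWh
washing machine: 1130 W × 11.7 h = 13,221 Wh = 13.22 kWh
Total energy = 0.175 + 0.9493 + 0.2231 + 13.22 = 14.57 kWh
Cost = 14.57 kWh × €0.225 = €3.28

€3.28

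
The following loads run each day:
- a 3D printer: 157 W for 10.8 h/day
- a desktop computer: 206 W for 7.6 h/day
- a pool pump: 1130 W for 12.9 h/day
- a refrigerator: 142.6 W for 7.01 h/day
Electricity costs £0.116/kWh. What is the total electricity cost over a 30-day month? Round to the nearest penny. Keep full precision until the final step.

£65.56

3D printer: 157 W × 10.8 h × 30 d = 50,868 Wh = 50.87 kWh
desktop computer: 206 W × 7.6 h × 30 d = 46,968 Wh = 46.97 kWh
pool pump: 1130 W × 12.9 h × 30 d = 437,310 Wh = 437.3 kWh
refrigerator: 142.6 W × 7.01 h × 30 d = 29,989 Wh = 29.99 kWh
Total energy = 50.87 + 46.97 + 437.3 + 29.99 = 565.1 kWh
Cost = 565.1 kWh × £0.116 = £65.56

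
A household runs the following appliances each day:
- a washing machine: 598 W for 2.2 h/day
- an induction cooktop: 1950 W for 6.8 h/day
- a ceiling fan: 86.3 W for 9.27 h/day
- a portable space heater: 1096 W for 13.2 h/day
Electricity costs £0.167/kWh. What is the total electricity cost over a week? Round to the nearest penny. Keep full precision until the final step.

washing machine: 598 W × 2.2 h × 7 d = 9,209 Wh = 9.209 kWh
induction cooktop: 1950 W × 6.8 h × 7 d = 92,820 Wh = 92.82 kWh
ceiling fan: 86.3 W × 9.27 h × 7 d = 5,600 Wh = 5.6 kWh
portable space heater: 1096 W × 13.2 h × 7 d = 101,270 Wh = 101.3 kWh
Total energy = 9.209 + 92.82 + 5.6 + 101.3 = 208.9 kWh
Cost = 208.9 kWh × £0.167 = £34.89

£34.89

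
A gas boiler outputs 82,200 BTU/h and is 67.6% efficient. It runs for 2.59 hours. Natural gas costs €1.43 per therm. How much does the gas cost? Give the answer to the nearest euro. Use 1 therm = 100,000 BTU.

€5

Heat delivered = 82,200 BTU/h × 2.59 h = 212,898 BTU
Gas input = 212,898 / 0.676 = 314,938 BTU
= 314,938 / 100,000 = 3.149 therm
Cost = 3.149 × €1.43/therm = €4.50 ≈ €5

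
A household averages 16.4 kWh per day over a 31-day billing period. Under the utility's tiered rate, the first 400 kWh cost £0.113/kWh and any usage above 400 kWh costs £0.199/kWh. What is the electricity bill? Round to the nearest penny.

£66.77

Usage = 16.4 kWh/day × 31 days = 508.4 kWh
First 400 kWh × £0.113 = £45.20
Remaining 108.4 kWh × £0.199 = £21.57
Total = £66.77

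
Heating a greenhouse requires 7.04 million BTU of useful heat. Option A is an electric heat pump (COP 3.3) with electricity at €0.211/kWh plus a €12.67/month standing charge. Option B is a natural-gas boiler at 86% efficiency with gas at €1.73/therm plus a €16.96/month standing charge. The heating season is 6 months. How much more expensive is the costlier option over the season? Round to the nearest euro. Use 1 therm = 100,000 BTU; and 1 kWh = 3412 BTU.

Heat load = 7.04 × 10⁶ BTU = 7,040,000 BTU
Gas: input = 7,040,000 / 0.86 = 8,186,047 BTU = 81.86 therm → 81.86 × €1.73 = €141.62; + 6 × €16.96 standing = €243.38
Heat pump: 7,040,000 BTU / 3412 = 2,063 kWh heat; / 3.3 = 625.2 kWh in → × €0.211 = €131.93; + 6 × €12.67 standing = €207.95
Difference = |€243.38 − €207.95| = €35.43 ≈ €35

€35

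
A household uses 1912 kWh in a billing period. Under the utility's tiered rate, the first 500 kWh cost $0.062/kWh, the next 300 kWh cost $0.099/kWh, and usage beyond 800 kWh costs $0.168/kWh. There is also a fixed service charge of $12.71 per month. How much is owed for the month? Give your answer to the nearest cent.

First 500 kWh × $0.062 = $31.00
Next 300 kWh × $0.099 = $29.70
Remaining 1112 kWh × $0.168 = $186.82
Energy charge = $247.52; + service $12.71 = $260.23

$260.23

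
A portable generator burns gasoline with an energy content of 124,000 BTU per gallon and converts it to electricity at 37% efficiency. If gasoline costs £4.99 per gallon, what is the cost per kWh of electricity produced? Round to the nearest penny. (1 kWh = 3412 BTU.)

Electrical output per gallon = 124,000 BTU × 0.37 / 3412 BTU/kWh = 13.45 kWh
Cost per kWh = £4.99 / 13.45 kWh = £0.371

£0.37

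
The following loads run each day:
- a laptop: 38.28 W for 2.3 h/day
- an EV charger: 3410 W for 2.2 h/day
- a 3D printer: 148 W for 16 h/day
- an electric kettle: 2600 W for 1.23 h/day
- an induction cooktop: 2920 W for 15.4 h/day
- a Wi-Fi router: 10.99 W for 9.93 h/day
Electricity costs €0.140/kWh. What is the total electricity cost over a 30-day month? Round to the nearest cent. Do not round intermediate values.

€244.58

laptop: 38.28 W × 2.3 h × 30 d = 2,641 Wh = 2.641 kWh
EV charger: 3410 W × 2.2 h × 30 d = 225,060 Wh = 225.1 kWh
3D printer: 148 W × 16 h × 30 d = 71,040 Wh = 71.04 kWh
electric kettle: 2600 W × 1.23 h × 30 d = 95,940 Wh = 95.94 kWh
induction cooktop: 2920 W × 15.4 h × 30 d = 1,349,040 Wh = 1,349 kWh
Wi-Fi router: 10.99 W × 9.93 h × 30 d = 3,274 Wh = 3.274 kWh
Total energy = 2.641 + 225.1 + 71.04 + 95.94 + 1,349 + 3.274 = 1,747 kWh
Cost = 1,747 kWh × €0.140 = €244.58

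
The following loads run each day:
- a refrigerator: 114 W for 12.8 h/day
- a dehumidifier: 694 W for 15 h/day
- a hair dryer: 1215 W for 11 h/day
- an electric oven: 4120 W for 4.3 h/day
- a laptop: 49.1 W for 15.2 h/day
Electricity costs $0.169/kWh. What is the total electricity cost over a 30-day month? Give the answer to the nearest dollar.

refrigerator: 114 W × 12.8 h × 30 d = 43,776 Wh = 43.78 kWh
dehumidifier: 694 W × 15 h × 30 d = 312,300 Wh = 312.3 kWh
hair dryer: 1215 W × 11 h × 30 d = 400,950 Wh = 400.9 kWh
electric oven: 4120 W × 4.3 h × 30 d = 531,480 Wh = 531.5 kWh
laptop: 49.1 W × 15.2 h × 30 d = 22,390 Wh = 22.39 kWh
Total energy = 43.78 + 312.3 + 400.9 + 531.5 + 22.39 = 1,311 kWh
Cost = 1,311 kWh × $0.169 = $221.54 ≈ $222

$222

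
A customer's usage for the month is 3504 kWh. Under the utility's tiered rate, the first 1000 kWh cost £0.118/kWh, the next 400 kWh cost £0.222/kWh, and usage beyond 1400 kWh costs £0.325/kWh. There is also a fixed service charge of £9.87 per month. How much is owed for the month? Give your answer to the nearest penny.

£900.47

First 1000 kWh × £0.118 = £118.00
Next 400 kWh × £0.222 = £88.80
Remaining 2104 kWh × £0.325 = £683.80
Energy charge = £890.60; + service £9.87 = £900.47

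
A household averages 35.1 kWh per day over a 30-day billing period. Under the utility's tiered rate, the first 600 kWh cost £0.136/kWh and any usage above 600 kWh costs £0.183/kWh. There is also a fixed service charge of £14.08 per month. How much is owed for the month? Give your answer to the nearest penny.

Usage = 35.1 kWh/day × 30 days = 1053 kWh
First 600 kWh × £0.136 = £81.60
Remaining 453 kWh × £0.183 = £82.90
Energy charge = £164.50; + service £14.08 = £178.58

£178.58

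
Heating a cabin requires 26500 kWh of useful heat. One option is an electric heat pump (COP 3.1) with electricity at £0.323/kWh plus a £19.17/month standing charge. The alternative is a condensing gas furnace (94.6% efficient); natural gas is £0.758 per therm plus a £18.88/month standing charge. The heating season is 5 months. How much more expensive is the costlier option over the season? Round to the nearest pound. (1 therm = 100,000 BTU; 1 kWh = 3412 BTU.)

Heat load = 26500 kWh × 3412 = 90,418,000 BTU
Gas: input = 90,418,000 / 0.946 = 95,579,281 BTU = 955.8 therm → 955.8 × £0.758 = £724.49; + 5 × £18.88 standing = £818.89
Heat pump: 90,418,000 BTU / 3412 = 26,500 kWh heat; / 3.1 = 8,548 kWh in → × £0.323 = £2,761.13; + 5 × £19.17 standing = £2,856.98
Difference = |£818.89 − £2,856.98| = £2,038.09 ≈ £2038

£2038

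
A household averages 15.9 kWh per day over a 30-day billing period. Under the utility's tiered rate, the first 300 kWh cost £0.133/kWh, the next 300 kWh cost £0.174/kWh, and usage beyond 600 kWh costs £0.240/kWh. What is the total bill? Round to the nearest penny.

Usage = 15.9 kWh/day × 30 days = 477 kWh
First 300 kWh × £0.133 = £39.90
Next 177 kWh × £0.174 = £30.80
Remaining tier: 0 kWh (not reached)
Total = £70.70

£70.70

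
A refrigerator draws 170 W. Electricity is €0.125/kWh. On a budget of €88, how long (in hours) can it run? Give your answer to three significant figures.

Energy budget = €88 / €0.125 per kWh = 704 kWh = 704,000 Wh
Runtime = 704,000 Wh / 170 W = 4,141 h

4140 h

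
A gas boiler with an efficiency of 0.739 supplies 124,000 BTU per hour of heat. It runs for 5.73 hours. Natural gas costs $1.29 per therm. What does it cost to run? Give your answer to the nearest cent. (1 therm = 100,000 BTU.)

Heat delivered = 124,000 BTU/h × 5.73 h = 710,520 BTU
Gas input = 710,520 / 0.739 = 961,461 BTU
= 961,461 / 100,000 = 9.615 therm
Cost = 9.615 × $1.29/therm = $12.40

$12.40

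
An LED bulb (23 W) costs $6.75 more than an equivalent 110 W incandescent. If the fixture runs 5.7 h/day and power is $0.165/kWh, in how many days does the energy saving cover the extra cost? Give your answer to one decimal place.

Power saved = 110 − 23 = 87 W
Daily energy saved = 87 W × 5.7 h = 495.9 Wh = 0.4959 kWh
Daily savings = 0.4959 × $0.165 = $0.0818
Payback = $6.75 / $0.0818 per day = 82.49 days

82.5 days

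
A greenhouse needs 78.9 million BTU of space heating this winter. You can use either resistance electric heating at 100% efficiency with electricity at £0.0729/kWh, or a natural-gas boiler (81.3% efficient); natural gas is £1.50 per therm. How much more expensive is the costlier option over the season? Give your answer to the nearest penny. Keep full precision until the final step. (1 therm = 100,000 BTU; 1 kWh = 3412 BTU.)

£230.04

Heat load = 78.9 × 10⁶ BTU = 78,900,000 BTU
Gas: input = 78,900,000 / 0.813 = 97,047,970 BTU = 970.5 therm → 970.5 × £1.50 = £1,455.72
Electric: 78,900,000 BTU / 3412 = 23,120 kWh → × £0.0729 = £1,685.76
Difference = |£1,455.72 − £1,685.76| = £230.04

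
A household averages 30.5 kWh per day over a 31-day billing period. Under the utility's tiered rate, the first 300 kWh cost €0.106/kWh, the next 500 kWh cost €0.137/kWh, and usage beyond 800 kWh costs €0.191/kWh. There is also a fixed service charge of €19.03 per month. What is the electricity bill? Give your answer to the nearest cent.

€147.12

Usage = 30.5 kWh/day × 31 days = 945.5 kWh
First 300 kWh × €0.106 = €31.80
Next 500 kWh × €0.137 = €68.50
Remaining 145.5 kWh × €0.191 = €27.79
Energy charge = €128.09; + service €19.03 = €147.12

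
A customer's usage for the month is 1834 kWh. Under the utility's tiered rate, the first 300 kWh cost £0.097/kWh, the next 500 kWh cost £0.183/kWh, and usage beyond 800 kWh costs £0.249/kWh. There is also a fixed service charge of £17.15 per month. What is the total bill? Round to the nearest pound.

£395

First 300 kWh × £0.097 = £29.10
Next 500 kWh × £0.183 = £91.50
Remaining 1034 kWh × £0.249 = £257.47
Energy charge = £378.07; + service £17.15 = £395.22 ≈ £395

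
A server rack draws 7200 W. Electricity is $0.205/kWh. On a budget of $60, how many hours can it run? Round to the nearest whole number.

Energy budget = $60 / $0.205 per kWh = 292.7 kWh = 292,683 Wh
Runtime = 292,683 Wh / 7200 W = 40.65 h

41 h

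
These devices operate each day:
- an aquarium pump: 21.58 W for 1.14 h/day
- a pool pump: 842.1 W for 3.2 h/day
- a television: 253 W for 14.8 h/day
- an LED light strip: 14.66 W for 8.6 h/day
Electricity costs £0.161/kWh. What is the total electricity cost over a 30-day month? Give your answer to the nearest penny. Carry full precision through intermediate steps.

£31.83

aquarium pump: 21.58 W × 1.14 h × 30 d = 738 Wh = 0.738 kWh
pool pump: 842.1 W × 3.2 h × 30 d = 80,842 Wh = 80.84 kWh
television: 253 W × 14.8 h × 30 d = 112,332 Wh = 112.3 kWh
LED light strip: 14.66 W × 8.6 h × 30 d = 3,782 Wh = 3.782 kWh
Total energy = 0.738 + 80.84 + 112.3 + 3.782 = 197.7 kWh
Cost = 197.7 kWh × £0.161 = £31.83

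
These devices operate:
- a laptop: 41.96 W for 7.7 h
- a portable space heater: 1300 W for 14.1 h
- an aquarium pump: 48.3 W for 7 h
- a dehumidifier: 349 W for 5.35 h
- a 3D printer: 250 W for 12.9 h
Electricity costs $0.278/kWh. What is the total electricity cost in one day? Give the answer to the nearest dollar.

laptop: 41.96 W × 7.7 h = 323 Wh = 0.3231 kWh
portable space heater: 1300 W × 14.1 h = 18,330 Wh = 18.33 kWh
aquarium pump: 48.3 W × 7 h = 338 Wh = 0.3381 kWh
dehumidifier: 349 W × 5.35 h = 1,867 Wh = 1.867 kWh
3D printer: 250 W × 12.9 h = 3,225 Wh = 3.225 kWh
Total energy = 0.3231 + 18.33 + 0.3381 + 1.867 + 3.225 = 24.08 kWh
Cost = 24.08 kWh × $0.278 = $6.70 ≈ $7

$7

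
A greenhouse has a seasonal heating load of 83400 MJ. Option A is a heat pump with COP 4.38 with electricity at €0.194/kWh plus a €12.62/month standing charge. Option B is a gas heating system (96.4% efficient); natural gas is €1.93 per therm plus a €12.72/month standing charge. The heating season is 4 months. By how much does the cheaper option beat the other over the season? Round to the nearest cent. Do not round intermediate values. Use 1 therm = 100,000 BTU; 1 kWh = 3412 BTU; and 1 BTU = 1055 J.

Heat load = 83400 MJ = 83,400,000,000 J / 1055 = 79,052,133 BTU
Gas: input = 79,052,133 / 0.964 = 82,004,287 BTU = 820 therm → 820 × €1.93 = €1,582.68; + 4 × €12.72 standing = €1,633.56
Heat pump: 79,052,133 BTU / 3412 = 23,170 kWh heat; / 4.38 = 5,290 kWh in → × €0.194 = €1,026.20; + 4 × €12.62 standing = €1,076.68
Difference = |€1,633.56 − €1,076.68| = €556.88

€556.88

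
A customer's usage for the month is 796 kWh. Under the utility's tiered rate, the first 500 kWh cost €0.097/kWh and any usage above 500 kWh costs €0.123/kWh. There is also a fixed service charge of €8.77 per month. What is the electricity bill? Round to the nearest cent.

€93.68

First 500 kWh × €0.097 = €48.50
Remaining 296 kWh × €0.123 = €36.41
Energy charge = €84.91; + service €8.77 = €93.68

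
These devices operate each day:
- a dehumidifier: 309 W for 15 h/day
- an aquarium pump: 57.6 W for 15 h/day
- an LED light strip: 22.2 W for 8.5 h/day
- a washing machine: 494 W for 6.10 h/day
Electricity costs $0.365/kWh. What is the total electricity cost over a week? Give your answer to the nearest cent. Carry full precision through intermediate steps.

dehumidifier: 309 W × 15 h × 7 d = 32,445 Wh = 32.45 kWh
aquarium pump: 57.6 W × 15 h × 7 d = 6,048 Wh = 6.048 kWh
LED light strip: 22.2 W × 8.5 h × 7 d = 1,321 Wh = 1.321 kWh
washing machine: 494 W × 6.10 h × 7 d = 21,094 Wh = 21.09 kWh
Total energy = 32.45 + 6.048 + 1.321 + 21.09 = 60.91 kWh
Cost = 60.91 kWh × $0.365 = $22.23

$22.23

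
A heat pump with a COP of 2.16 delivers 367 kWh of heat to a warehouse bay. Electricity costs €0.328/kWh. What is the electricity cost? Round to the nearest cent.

€55.73

Electrical input = 367 kWh / 2.16 = 169.9 kWh
Cost = 169.9 × €0.328/kWh = €55.73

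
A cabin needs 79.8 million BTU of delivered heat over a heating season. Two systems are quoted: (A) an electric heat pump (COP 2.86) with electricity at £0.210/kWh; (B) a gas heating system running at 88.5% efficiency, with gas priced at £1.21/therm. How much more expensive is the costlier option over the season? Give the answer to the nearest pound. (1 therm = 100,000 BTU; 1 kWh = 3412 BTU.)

Heat load = 79.8 × 10⁶ BTU = 79,800,000 BTU
Gas: input = 79,800,000 / 0.885 = 90,169,492 BTU = 901.7 therm → 901.7 × £1.21 = £1,091.05
Heat pump: 79,800,000 BTU / 3412 = 23,390 kWh heat; / 2.86 = 8,178 kWh in → × £0.210 = £1,717.30
Difference = |£1,091.05 − £1,717.30| = £626.25 ≈ £626

£626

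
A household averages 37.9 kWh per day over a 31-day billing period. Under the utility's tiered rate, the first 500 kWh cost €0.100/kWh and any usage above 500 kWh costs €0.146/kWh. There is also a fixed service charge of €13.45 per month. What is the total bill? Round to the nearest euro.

Usage = 37.9 kWh/day × 31 days = 1174.9 kWh
First 500 kWh × €0.100 = €50.00
Remaining 674.9 kWh × €0.146 = €98.54
Energy charge = €148.54; + service €13.45 = €161.99 ≈ €162

€162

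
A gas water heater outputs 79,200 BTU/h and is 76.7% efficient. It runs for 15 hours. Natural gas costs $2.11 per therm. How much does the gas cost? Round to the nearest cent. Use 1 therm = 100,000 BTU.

$32.68

Heat delivered = 79,200 BTU/h × 15 h = 1,188,000 BTU
Gas input = 1,188,000 / 0.767 = 1,548,892 BTU
= 1,548,892 / 100,000 = 15.49 therm
Cost = 15.49 × $2.11/therm = $32.68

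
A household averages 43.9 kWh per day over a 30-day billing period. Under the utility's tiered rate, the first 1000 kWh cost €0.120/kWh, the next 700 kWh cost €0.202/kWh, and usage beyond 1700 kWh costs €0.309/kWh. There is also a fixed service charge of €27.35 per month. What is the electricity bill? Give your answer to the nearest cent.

Usage = 43.9 kWh/day × 30 days = 1317 kWh
First 1000 kWh × €0.120 = €120.00
Next 317 kWh × €0.202 = €64.03
Remaining tier: 0 kWh (not reached)
Energy charge = €184.03; + service €27.35 = €211.38

€211.38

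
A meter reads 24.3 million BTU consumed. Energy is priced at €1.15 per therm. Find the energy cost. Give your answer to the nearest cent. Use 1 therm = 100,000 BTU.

€279.45

24.3 million BTU × (10 therm/million BTU) = 243 therm
Cost = 243 therm × €1.15/therm = €279.45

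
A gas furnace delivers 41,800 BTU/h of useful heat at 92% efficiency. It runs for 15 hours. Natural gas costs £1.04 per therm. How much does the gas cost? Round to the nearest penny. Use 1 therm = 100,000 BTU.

Heat delivered = 41,800 BTU/h × 15 h = 627,000 BTU
Gas input = 627,000 / 0.92 = 681,522 BTU
= 681,522 / 100,000 = 6.815 therm
Cost = 6.815 × £1.04/therm = £7.09

£7.09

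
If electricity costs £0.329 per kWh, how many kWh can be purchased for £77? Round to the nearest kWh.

£77 / £0.329 per kWh = 234 kWh

234 kWh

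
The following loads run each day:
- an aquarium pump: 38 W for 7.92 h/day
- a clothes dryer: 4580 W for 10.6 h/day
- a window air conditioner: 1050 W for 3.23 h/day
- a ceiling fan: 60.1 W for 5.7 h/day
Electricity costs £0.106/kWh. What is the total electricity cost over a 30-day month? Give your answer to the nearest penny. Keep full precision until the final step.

£167.21

aquarium pump: 38 W × 7.92 h × 30 d = 9,029 Wh = 9.029 kWh
clothes dryer: 4580 W × 10.6 h × 30 d = 1,456,440 Wh = 1,456 kWh
window air conditioner: 1050 W × 3.23 h × 30 d = 101,745 Wh = 101.7 kWh
ceiling fan: 60.1 W × 5.7 h × 30 d = 10,277 Wh = 10.28 kWh
Total energy = 9.029 + 1,456 + 101.7 + 10.28 = 1,577 kWh
Cost = 1,577 kWh × £0.106 = £167.21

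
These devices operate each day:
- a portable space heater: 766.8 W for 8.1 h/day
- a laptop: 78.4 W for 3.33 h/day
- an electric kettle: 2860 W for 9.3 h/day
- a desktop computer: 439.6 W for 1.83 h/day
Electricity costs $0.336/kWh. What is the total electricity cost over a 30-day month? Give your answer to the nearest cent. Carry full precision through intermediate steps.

portable space heater: 766.8 W × 8.1 h × 30 d = 186,332 Wh = 186.3 kWh
laptop: 78.4 W × 3.33 h × 30 d = 7,832 Wh = 7.832 kWh
electric kettle: 2860 W × 9.3 h × 30 d = 797,940 Wh = 797.9 kWh
desktop computer: 439.6 W × 1.83 h × 30 d = 24,134 Wh = 24.13 kWh
Total energy = 186.3 + 7.832 + 797.9 + 24.13 = 1,016 kWh
Cost = 1,016 kWh × $0.336 = $341.46

$341.46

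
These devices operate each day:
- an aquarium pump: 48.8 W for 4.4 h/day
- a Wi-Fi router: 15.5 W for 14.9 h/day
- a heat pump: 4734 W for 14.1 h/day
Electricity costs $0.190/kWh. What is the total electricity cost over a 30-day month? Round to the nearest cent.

aquarium pump: 48.8 W × 4.4 h × 30 d = 6,442 Wh = 6.442 kWh
Wi-Fi router: 15.5 W × 14.9 h × 30 d = 6,929 Wh = 6.929 kWh
heat pump: 4734 W × 14.1 h × 30 d = 2,002,482 Wh = 2,002 kWh
Total energy = 6.442 + 6.929 + 2,002 = 2,016 kWh
Cost = 2,016 kWh × $0.190 = $383.01

$383.01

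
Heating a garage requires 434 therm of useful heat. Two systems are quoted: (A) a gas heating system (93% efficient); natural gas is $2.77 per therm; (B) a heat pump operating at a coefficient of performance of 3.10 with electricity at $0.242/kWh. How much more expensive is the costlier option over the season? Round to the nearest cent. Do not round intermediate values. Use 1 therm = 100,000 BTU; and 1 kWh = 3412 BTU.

$299.70

Heat load = 434 therm × 100,000 = 43,400,000 BTU
Gas: input = 43,400,000 / 0.93 = 46,666,667 BTU = 466.7 therm → 466.7 × $2.77 = $1,292.67
Heat pump: 43,400,000 BTU / 3412 = 12,720 kWh heat; / 3.10 = 4,103 kWh in → × $0.242 = $992.97
Difference = |$1,292.67 − $992.97| = $299.70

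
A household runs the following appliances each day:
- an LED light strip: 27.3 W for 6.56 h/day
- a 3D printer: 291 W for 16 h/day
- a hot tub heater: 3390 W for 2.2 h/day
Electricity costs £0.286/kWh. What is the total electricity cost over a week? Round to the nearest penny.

LED light strip: 27.3 W × 6.56 h × 7 d = 1,254 Wh = 1.254 kWh
3D printer: 291 W × 16 h × 7 d = 32,592 Wh = 32.59 kWh
hot tub heater: 3390 W × 2.2 h × 7 d = 52,206 Wh = 52.21 kWh
Total energy = 1.254 + 32.59 + 52.21 = 86.05 kWh
Cost = 86.05 kWh × £0.286 = £24.61

£24.61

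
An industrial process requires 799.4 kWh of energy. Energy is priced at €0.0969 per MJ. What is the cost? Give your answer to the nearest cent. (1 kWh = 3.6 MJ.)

€278.86

799.4 kWh × (3.6 MJ/kWh) = 2,878 MJ
Cost = 2,878 MJ × €0.0969/MJ = €278.86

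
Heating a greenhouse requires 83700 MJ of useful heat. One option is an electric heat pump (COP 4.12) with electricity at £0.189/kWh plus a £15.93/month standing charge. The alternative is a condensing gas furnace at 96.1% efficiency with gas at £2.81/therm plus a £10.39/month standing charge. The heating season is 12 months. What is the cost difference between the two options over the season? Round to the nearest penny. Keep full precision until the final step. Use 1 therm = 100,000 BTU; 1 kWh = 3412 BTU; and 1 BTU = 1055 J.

Heat load = 83700 MJ = 83,700,000,000 J / 1055 = 79,336,493 BTU
Gas: input = 79,336,493 / 0.961 = 82,556,184 BTU = 825.6 therm → 825.6 × £2.81 = £2,319.83; + 12 × £10.39 standing = £2,444.51
Heat pump: 79,336,493 BTU / 3412 = 23,250 kWh heat; / 4.12 = 5,644 kWh in → × £0.189 = £1,066.67; + 12 × £15.93 standing = £1,257.83
Difference = |£2,444.51 − £1,257.83| = £1,186.68

£1186.68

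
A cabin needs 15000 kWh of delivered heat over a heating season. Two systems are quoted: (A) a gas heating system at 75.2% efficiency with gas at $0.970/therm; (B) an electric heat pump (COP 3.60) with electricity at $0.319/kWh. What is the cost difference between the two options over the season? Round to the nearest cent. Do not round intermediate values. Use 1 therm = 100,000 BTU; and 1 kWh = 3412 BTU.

Heat load = 15000 kWh × 3412 = 51,180,000 BTU
Gas: input = 51,180,000 / 0.752 = 68,058,511 BTU = 680.6 therm → 680.6 × $0.970 = $660.17
Heat pump: 51,180,000 BTU / 3412 = 15,000 kWh heat; / 3.60 = 4,167 kWh in → × $0.319 = $1,329.17
Difference = |$660.17 − $1,329.17| = $669.00

$669.00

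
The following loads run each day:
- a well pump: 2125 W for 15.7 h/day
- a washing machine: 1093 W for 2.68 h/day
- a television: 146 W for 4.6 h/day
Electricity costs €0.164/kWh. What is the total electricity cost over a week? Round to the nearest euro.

well pump: 2125 W × 15.7 h × 7 d = 233,538 Wh = 233.5 kWh
washing machine: 1093 W × 2.68 h × 7 d = 20,505 Wh = 20.5 kWh
television: 146 W × 4.6 h × 7 d = 4,701 Wh = 4.701 kWh
Total energy = 233.5 + 20.5 + 4.701 = 258.7 kWh
Cost = 258.7 kWh × €0.164 = €42.43 ≈ €42

€42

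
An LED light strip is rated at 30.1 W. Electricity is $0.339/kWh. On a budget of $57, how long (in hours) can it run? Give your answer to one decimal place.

Energy budget = $57 / $0.339 per kWh = 168.1 kWh = 168,142 Wh
Runtime = 168,142 Wh / 30.1 W = 5,586 h

5586.1 h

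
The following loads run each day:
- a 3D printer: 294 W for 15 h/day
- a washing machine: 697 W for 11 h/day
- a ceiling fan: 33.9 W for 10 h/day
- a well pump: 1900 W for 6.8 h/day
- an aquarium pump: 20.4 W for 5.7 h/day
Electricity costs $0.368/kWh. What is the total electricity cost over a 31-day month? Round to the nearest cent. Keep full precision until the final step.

3D printer: 294 W × 15 h × 31 d = 136,710 Wh = 136.7 kWh
washing machine: 697 W × 11 h × 31 d = 237,677 Wh = 237.7 kWh
ceiling fan: 33.9 W × 10 h × 31 d = 10,509 Wh = 10.51 kWh
well pump: 1900 W × 6.8 h × 31 d = 400,520 Wh = 400.5 kWh
aquarium pump: 20.4 W × 5.7 h × 31 d = 3,605 Wh = 3.605 kWh
Total energy = 136.7 + 237.7 + 10.51 + 400.5 + 3.605 = 789 kWh
Cost = 789 kWh × $0.368 = $290.36

$290.36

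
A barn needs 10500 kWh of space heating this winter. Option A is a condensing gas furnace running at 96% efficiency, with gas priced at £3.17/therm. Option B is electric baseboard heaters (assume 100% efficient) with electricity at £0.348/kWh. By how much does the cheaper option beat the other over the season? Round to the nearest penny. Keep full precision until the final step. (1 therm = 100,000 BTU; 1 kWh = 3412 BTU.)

£2471.00

Heat load = 10500 kWh × 3412 = 35,826,000 BTU
Gas: input = 35,826,000 / 0.96 = 37,318,750 BTU = 373.2 therm → 373.2 × £3.17 = £1,183.00
Electric: 35,826,000 BTU / 3412 = 10,500 kWh → × £0.348 = £3,654.00
Difference = |£1,183.00 − £3,654.00| = £2,471.00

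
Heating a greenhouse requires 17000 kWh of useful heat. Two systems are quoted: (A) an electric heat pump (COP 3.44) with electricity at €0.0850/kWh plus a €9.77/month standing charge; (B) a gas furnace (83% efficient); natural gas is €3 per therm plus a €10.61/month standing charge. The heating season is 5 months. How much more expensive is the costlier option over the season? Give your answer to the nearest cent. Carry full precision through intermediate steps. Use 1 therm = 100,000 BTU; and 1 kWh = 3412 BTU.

€1680.67

Heat load = 17000 kWh × 3412 = 58,004,000 BTU
Gas: input = 58,004,000 / 0.83 = 69,884,337 BTU = 698.8 therm → 698.8 × €3 = €2,096.53; + 5 × €10.61 standing = €2,149.58
Heat pump: 58,004,000 BTU / 3412 = 17,000 kWh heat; / 3.44 = 4,942 kWh in → × €0.0850 = €420.06; + 5 × €9.77 standing = €468.91
Difference = |€2,149.58 − €468.91| = €1,680.67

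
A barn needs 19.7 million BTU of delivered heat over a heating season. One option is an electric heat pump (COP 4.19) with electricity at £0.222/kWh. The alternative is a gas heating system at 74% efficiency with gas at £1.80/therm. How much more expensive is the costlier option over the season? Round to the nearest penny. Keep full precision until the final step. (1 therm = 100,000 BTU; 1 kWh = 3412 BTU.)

Heat load = 19.7 × 10⁶ BTU = 19,700,000 BTU
Gas: input = 19,700,000 / 0.74 = 26,621,622 BTU = 266.2 therm → 266.2 × £1.80 = £479.19
Heat pump: 19,700,000 BTU / 3412 = 5,774 kWh heat; / 4.19 = 1,378 kWh in → × £0.222 = £305.91
Difference = |£479.19 − £305.91| = £173.28

£173.28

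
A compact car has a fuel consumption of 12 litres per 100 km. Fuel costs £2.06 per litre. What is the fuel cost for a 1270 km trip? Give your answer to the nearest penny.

Fuel = 12 L/100 km × 1270 km / 100 = 152.4 L
Cost = 152.4 L × £2.06/L = £313.94

£313.94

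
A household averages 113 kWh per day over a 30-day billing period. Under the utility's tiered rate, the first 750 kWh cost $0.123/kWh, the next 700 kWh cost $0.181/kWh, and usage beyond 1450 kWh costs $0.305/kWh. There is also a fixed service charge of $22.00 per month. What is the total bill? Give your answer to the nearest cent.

$832.65

Usage = 113 kWh/day × 30 days = 3390 kWh
First 750 kWh × $0.123 = $92.25
Next 700 kWh × $0.181 = $126.70
Remaining 1940 kWh × $0.305 = $591.70
Energy charge = $810.65; + service $22.00 = $832.65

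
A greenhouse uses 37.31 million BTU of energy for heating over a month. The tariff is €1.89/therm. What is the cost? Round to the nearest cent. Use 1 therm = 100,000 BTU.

37.31 million BTU × (10 therm/million BTU) = 373.1 therm
Cost = 373.1 therm × €1.89/therm = €705.16

€705.16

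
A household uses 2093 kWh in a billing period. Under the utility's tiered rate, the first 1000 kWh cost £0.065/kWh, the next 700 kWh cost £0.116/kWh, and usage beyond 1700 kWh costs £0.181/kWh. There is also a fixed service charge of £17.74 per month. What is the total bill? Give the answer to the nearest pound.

First 1000 kWh × £0.065 = £65.00
Next 700 kWh × £0.116 = £81.20
Remaining 393 kWh × £0.181 = £71.13
Energy charge = £217.33; + service £17.74 = £235.07 ≈ £235

£235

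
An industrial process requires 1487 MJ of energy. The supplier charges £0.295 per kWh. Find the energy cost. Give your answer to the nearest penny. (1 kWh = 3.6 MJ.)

1487 MJ × (0.27778 kWh/MJ) = 413.1 kWh
Cost = 413.1 kWh × £0.295/kWh = £121.85

£121.85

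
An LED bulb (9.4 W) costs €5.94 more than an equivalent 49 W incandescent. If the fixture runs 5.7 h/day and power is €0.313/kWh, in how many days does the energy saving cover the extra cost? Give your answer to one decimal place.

Power saved = 49 − 9.4 = 39.6 W
Daily energy saved = 39.6 W × 5.7 h = 225.7 Wh = 0.22572 kWh
Daily savings = 0.22572 × €0.313 = €0.0707
Payback = €5.94 / €0.0707 per day = 84.08 days

84.1 days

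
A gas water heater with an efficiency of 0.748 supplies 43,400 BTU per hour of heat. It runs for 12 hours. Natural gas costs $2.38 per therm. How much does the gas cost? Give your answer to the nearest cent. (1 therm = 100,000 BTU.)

$16.57

Heat delivered = 43,400 BTU/h × 12 h = 520,800 BTU
Gas input = 520,800 / 0.748 = 696,257 BTU
= 696,257 / 100,000 = 6.963 therm
Cost = 6.963 × $2.38/therm = $16.57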